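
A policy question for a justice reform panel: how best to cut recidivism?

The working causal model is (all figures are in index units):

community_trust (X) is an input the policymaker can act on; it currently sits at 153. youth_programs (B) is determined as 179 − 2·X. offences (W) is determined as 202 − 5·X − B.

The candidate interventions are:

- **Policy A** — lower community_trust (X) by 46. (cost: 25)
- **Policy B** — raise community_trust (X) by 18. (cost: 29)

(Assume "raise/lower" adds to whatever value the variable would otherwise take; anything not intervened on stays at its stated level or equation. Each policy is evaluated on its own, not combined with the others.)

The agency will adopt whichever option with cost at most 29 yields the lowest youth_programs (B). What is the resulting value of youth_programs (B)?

Policy A (X − 46):
  X = 153 − 46 = 107
  B = 179 − 2·107 = -35
Policy B (X + 18):
  X = 153 + 18 = 171
  B = 179 − 2·171 = -163
Comparing — Policy A: B=-35, Policy B: B=-163. Lowest is -163 (Policy B).

-163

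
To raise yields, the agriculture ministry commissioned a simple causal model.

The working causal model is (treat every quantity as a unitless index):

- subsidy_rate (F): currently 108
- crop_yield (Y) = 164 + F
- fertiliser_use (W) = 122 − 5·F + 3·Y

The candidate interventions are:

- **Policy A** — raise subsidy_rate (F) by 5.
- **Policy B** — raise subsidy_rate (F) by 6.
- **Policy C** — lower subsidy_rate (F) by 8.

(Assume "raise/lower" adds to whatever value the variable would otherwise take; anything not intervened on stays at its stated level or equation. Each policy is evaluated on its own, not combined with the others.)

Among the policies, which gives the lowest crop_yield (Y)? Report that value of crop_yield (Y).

264

Policy A (F + 5):
  F = 108 + 5 = 113
  Y = 164 + 113 = 277
Policy B (F + 6):
  F = 108 + 6 = 114
  Y = 164 + 114 = 278
Policy C (F − 8):
  F = 108 − 8 = 100
  Y = 164 + 100 = 264
Comparing — Policy A: Y=277, Policy B: Y=278, Policy C: Y=264. Lowest is 264 (Policy C).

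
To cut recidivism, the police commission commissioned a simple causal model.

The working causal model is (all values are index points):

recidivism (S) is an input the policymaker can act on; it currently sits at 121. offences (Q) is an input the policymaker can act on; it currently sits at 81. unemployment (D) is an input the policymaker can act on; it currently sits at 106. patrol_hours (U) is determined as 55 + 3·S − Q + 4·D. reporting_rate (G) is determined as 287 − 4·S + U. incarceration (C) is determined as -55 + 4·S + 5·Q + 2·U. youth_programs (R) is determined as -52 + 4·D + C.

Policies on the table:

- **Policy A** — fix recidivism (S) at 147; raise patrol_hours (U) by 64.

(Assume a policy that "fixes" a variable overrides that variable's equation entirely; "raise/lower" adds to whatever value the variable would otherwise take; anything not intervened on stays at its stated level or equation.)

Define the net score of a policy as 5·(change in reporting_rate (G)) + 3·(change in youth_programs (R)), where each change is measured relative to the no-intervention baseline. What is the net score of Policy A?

1354

Baseline:
  S = 121
  Q = 81
  D = 106
  U = 55 + 3·121 − 81 + 4·106 = 761
  G = 287 − 4·121 + 761 = 564
  C = -55 + 4·121 + 5·81 + 2·761 = 2356
  R = -52 + 4·106 + 2356 = 2728
Policy A (S := 147, U + 64):
  S = 147
  Q = 81
  D = 106
  U = 55 + 3·147 − 81 + 4·106 (+64 from intervention) = 903
  G = 287 − 4·147 + 903 = 602
  C = -55 + 4·147 + 5·81 + 2·903 = 2744
  R = -52 + 4·106 + 2744 = 3116
ΔG = 602 − 564 = 38; ΔR = 3116 − 2728 = 388
Score = 5·38 + 3·388 = 1354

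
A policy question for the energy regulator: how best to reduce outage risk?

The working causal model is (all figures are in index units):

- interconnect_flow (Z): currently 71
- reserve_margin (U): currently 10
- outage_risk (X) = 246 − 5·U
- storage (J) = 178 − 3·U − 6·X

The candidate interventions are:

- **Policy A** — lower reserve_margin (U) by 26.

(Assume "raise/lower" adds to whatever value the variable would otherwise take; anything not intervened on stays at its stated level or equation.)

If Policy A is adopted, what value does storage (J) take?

-1730

Policy A (U − 26):
  U = 10 − 26 = -16
  X = 246 − 5·(-16) = 326
  J = 178 − 3·(-16) − 6·326 = -1730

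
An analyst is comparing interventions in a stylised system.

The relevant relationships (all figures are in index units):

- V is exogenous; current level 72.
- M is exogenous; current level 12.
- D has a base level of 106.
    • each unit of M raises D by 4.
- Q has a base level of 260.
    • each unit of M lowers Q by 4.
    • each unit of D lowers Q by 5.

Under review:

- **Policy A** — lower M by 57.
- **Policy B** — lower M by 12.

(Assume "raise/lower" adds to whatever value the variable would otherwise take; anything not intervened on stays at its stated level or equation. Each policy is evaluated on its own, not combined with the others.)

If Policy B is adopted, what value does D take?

106

Policy B (M − 12):
  M = 12 − 12 = 0
  D = 106 + 4·0 = 106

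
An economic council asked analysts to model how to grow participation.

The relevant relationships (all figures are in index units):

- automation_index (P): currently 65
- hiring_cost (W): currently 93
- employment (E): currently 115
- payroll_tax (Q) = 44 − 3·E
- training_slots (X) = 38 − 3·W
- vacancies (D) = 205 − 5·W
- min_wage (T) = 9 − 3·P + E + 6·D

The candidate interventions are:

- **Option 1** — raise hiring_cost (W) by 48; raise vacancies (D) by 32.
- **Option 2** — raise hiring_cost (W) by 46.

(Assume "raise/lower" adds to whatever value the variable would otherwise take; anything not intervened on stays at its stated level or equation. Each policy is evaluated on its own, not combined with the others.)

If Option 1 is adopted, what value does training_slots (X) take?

-385

Option 1 (W + 48, D + 32):
  W = 93 + 48 = 141
  X = 38 − 3·141 = -385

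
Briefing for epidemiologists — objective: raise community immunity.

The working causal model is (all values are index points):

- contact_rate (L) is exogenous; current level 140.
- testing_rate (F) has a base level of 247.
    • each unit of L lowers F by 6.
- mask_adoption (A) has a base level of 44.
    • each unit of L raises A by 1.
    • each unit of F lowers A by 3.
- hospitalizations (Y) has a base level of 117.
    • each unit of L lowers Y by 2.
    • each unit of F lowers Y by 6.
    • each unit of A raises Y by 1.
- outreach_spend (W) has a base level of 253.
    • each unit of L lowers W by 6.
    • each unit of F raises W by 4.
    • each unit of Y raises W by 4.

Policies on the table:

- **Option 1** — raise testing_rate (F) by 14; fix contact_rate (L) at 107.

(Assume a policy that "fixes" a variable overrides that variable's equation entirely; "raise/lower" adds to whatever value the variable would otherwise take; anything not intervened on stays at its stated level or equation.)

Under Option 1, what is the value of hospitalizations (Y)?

3483

Option 1 (F + 14, L := 107):
  L = 107
  F = 247 − 6·107 (+14 from intervention) = -381
  A = 44 + 107 − 3·(-381) = 1294
  Y = 117 − 2·107 − 6·(-381) + 1294 = 3483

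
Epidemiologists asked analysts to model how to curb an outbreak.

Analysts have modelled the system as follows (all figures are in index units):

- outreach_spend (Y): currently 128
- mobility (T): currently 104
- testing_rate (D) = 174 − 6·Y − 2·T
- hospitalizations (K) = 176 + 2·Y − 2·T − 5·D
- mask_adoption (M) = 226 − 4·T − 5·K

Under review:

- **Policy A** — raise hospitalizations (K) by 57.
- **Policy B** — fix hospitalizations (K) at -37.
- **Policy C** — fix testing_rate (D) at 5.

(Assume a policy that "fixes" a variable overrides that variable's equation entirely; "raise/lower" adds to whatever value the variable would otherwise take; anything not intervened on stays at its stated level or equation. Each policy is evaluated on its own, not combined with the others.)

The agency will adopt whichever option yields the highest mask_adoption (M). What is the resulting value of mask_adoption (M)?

-5

Policy A (K + 57):
  Y = 128
  T = 104
  D = 174 − 6·128 − 2·104 = -802
  K = 176 + 2·128 − 2·104 − 5·(-802) (+57 from intervention) = 4291
  M = 226 − 4·104 − 5·4291 = -21645
Policy B (K := -37):
  Y = 128
  T = 104
  D = 174 − 6·128 − 2·104 = -802
  K = -37
  M = 226 − 4·104 − 5·(-37) = -5
Policy C (D := 5):
  Y = 128
  T = 104
  D = 5
  K = 176 + 2·128 − 2·104 − 5·5 = 199
  M = 226 − 4·104 − 5·199 = -1185
Comparing — Policy A: M=-21645, Policy B: M=-5, Policy C: M=-1185. Highest is -5 (Policy B).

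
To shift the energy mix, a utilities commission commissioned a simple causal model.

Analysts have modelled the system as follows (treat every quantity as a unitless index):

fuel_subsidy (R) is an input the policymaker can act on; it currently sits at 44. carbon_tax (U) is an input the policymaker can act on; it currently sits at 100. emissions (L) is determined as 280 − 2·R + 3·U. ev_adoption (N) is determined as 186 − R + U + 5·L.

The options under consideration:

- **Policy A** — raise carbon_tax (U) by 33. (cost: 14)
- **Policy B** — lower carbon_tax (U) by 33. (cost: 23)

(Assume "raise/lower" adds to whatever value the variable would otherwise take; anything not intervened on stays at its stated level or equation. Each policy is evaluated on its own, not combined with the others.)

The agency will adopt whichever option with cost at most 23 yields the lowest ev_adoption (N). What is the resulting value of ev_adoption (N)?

2174

Policy A (U + 33):
  R = 44
  U = 100 + 33 = 133
  L = 280 − 2·44 + 3·133 = 591
  N = 186 − 44 + 133 + 5·591 = 3230
Policy B (U − 33):
  R = 44
  U = 100 − 33 = 67
  L = 280 − 2·44 + 3·67 = 393
  N = 186 − 44 + 67 + 5·393 = 2174
Comparing — Policy A: N=3230, Policy B: N=2174. Lowest is 2174 (Policy B).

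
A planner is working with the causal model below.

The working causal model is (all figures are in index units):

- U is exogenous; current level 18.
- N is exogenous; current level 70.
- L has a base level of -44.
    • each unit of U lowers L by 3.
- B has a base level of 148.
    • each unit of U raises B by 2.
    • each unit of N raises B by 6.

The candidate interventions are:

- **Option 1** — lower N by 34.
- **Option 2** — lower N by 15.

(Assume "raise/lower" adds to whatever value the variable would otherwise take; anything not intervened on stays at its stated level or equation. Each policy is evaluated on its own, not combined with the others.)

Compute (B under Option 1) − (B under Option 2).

-114

Option 1 (N − 34):
  U = 18
  N = 70 − 34 = 36
  B = 148 + 2·18 + 6·36 = 400
Option 2 (N − 15):
  U = 18
  N = 70 − 15 = 55
  B = 148 + 2·18 + 6·55 = 514
B: 400 − 514 = -114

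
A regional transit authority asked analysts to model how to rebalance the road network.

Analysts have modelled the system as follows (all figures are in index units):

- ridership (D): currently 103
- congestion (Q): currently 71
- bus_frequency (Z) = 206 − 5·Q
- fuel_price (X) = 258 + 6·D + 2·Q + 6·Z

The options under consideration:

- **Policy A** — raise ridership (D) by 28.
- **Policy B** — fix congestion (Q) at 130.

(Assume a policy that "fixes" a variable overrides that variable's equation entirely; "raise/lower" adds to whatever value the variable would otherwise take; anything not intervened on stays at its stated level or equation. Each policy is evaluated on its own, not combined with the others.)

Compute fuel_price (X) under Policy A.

Policy A (D + 28):
  D = 103 + 28 = 131
  Q = 71
  Z = 206 − 5·71 = -149
  X = 258 + 6·131 + 2·71 + 6·(-149) = 292

292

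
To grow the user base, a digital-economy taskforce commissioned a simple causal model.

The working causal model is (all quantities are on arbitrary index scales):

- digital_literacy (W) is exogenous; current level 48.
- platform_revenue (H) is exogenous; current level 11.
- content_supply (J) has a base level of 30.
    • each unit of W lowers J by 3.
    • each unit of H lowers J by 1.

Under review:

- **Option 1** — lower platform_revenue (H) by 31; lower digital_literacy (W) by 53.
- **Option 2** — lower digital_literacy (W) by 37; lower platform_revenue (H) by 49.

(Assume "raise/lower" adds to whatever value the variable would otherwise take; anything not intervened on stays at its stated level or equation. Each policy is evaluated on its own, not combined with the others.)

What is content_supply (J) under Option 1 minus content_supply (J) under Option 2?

30

Option 1 (H − 31, W − 53):
  W = 48 − 53 = -5
  H = 11 − 31 = -20
  J = 30 − 3·(-5) − (-20) = 65
Option 2 (W − 37, H − 49):
  W = 48 − 37 = 11
  H = 11 − 49 = -38
  J = 30 − 3·11 − (-38) = 35
J: 65 − 35 = 30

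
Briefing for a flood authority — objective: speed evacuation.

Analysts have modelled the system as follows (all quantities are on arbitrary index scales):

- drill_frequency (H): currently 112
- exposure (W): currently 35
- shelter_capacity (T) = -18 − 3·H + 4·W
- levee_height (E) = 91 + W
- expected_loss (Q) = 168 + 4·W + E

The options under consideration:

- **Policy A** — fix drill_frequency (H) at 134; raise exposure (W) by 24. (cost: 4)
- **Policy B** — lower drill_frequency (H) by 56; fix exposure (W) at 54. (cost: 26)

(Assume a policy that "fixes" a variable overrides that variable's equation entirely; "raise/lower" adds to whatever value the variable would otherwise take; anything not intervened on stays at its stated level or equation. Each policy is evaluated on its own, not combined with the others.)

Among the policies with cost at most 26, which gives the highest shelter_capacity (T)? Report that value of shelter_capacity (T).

Policy A (H := 134, W + 24):
  H = 134
  W = 35 + 24 = 59
  T = -18 − 3·134 + 4·59 = -184
Policy B (H − 56, W := 54):
  H = 112 − 56 = 56
  W = 54
  T = -18 − 3·56 + 4·54 = 30
Comparing — Policy A: T=-184, Policy B: T=30. Highest is 30 (Policy B).

30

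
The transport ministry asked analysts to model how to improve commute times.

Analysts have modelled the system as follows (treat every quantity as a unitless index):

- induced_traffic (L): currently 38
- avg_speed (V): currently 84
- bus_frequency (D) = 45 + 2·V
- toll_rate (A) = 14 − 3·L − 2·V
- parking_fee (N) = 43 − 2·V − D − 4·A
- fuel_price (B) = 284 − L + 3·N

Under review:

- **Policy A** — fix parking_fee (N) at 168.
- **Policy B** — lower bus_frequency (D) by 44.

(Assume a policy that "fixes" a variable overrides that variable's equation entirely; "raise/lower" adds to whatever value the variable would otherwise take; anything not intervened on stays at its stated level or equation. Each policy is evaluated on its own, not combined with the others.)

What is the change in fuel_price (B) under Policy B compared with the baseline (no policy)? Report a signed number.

Baseline:
  L = 38
  V = 84
  D = 45 + 2·84 = 213
  A = 14 − 3·38 − 2·84 = -268
  N = 43 − 2·84 − 213 − 4·(-268) = 734
  B = 284 − 38 + 3·734 = 2448
Policy B (D − 44):
  L = 38
  V = 84
  D = 45 + 2·84 (−44 from intervention) = 169
  A = 14 − 3·38 − 2·84 = -268
  N = 43 − 2·84 − 169 − 4·(-268) = 778
  B = 284 − 38 + 3·778 = 2580
Change in B: 2580 − 2448 = 132

132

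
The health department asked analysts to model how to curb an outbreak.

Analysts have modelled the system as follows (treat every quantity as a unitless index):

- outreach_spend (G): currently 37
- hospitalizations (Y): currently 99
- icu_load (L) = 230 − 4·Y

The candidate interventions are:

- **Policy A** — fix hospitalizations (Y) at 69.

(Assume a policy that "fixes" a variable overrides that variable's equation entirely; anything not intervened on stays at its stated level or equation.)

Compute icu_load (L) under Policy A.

-46

Policy A (Y := 69):
  Y = 69
  L = 230 − 4·69 = -46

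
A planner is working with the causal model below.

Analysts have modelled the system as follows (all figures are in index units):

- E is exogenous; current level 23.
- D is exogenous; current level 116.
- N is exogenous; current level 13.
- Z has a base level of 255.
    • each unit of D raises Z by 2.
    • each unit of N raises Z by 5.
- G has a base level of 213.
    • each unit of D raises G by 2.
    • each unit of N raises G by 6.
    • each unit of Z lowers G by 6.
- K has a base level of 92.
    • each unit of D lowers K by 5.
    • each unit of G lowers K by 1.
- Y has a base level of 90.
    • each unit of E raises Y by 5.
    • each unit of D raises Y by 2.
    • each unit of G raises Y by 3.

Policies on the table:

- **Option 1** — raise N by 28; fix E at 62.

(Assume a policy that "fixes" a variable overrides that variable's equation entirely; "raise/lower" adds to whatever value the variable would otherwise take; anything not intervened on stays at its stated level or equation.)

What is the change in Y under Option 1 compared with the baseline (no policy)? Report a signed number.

-1821

Baseline:
  E = 23
  D = 116
  N = 13
  Z = 255 + 2·116 + 5·13 = 552
  G = 213 + 2·116 + 6·13 − 6·552 = -2789
  Y = 90 + 5·23 + 2·116 + 3·(-2789) = -7930
Option 1 (N + 28, E := 62):
  E = 62
  D = 116
  N = 13 + 28 = 41
  Z = 255 + 2·116 + 5·41 = 692
  G = 213 + 2·116 + 6·41 − 6·692 = -3461
  Y = 90 + 5·62 + 2·116 + 3·(-3461) = -9751
Change in Y: -9751 − (-7930) = -1821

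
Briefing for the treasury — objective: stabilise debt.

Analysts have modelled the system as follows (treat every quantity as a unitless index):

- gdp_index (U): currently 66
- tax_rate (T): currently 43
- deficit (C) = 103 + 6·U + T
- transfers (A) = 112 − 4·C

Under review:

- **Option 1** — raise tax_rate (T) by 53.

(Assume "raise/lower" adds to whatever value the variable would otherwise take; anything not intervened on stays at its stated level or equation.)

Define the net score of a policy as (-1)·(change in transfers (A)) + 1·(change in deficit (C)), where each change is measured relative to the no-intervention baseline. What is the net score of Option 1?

265

Baseline:
  U = 66
  T = 43
  C = 103 + 6·66 + 43 = 542
  A = 112 − 4·542 = -2056
Option 1 (T + 53):
  U = 66
  T = 43 + 53 = 96
  C = 103 + 6·66 + 96 = 595
  A = 112 − 4·595 = -2268
ΔA = -2268 − (-2056) = -212; ΔC = 595 − 542 = 53
Score = (-1)·(-212) + 1·53 = 265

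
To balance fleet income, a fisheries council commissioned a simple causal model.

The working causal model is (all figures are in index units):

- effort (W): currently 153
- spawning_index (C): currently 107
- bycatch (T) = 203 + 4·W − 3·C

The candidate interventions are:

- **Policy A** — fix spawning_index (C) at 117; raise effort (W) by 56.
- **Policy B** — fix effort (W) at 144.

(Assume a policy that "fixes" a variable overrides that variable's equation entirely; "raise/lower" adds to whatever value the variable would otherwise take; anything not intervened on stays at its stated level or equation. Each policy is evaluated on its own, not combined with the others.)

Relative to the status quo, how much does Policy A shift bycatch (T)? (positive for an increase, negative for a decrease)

194

Baseline:
  W = 153
  C = 107
  T = 203 + 4·153 − 3·107 = 494
Policy A (C := 117, W + 56):
  W = 153 + 56 = 209
  C = 117
  T = 203 + 4·209 − 3·117 = 688
Change in T: 688 − 494 = 194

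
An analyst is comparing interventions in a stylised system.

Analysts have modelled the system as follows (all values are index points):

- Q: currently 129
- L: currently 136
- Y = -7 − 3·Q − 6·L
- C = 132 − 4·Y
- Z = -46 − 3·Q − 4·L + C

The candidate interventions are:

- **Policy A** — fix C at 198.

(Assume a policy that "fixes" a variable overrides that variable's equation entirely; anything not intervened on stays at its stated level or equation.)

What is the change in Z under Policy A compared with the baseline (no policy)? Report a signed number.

-4774

Baseline:
  Q = 129
  L = 136
  Y = -7 − 3·129 − 6·136 = -1210
  C = 132 − 4·(-1210) = 4972
  Z = -46 − 3·129 − 4·136 + 4972 = 3995
Policy A (C := 198):
  Q = 129
  L = 136
  Y = -7 − 3·129 − 6·136 = -1210
  C = 198
  Z = -46 − 3·129 − 4·136 + 198 = -779
Change in Z: -779 − 3995 = -4774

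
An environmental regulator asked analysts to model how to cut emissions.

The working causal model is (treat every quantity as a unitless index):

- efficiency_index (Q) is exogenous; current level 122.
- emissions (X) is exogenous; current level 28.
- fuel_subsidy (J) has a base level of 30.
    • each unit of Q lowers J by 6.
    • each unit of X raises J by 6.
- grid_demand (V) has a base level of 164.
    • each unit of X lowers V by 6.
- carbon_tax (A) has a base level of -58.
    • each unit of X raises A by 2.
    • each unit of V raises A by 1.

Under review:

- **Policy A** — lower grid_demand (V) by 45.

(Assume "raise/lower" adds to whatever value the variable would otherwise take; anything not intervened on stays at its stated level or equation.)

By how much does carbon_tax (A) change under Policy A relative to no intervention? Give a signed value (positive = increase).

-45

Baseline:
  X = 28
  V = 164 − 6·28 = -4
  A = -58 + 2·28 + (-4) = -6
Policy A (V − 45):
  X = 28
  V = 164 − 6·28 (−45 from intervention) = -49
  A = -58 + 2·28 + (-49) = -51
Change in A: -51 − (-6) = -45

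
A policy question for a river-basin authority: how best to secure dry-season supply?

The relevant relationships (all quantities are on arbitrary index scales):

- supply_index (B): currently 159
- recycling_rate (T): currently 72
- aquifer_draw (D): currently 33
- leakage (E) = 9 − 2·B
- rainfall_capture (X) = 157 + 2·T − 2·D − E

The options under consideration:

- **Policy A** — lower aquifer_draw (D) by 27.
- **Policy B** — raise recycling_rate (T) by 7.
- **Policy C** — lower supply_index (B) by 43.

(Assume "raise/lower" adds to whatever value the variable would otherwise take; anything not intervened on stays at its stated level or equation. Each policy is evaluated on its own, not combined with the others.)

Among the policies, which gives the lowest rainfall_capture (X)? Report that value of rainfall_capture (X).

Policy A (D − 27):
  B = 159
  T = 72
  D = 33 − 27 = 6
  E = 9 − 2·159 = -309
  X = 157 + 2·72 − 2·6 − (-309) = 598
Policy B (T + 7):
  B = 159
  T = 72 + 7 = 79
  D = 33
  E = 9 − 2·159 = -309
  X = 157 + 2·79 − 2·33 − (-309) = 558
Policy C (B − 43):
  B = 159 − 43 = 116
  T = 72
  D = 33
  E = 9 − 2·116 = -223
  X = 157 + 2·72 − 2·33 − (-223) = 458
Comparing — Policy A: X=598, Policy B: X=558, Policy C: X=458. Lowest is 458 (Policy C).

458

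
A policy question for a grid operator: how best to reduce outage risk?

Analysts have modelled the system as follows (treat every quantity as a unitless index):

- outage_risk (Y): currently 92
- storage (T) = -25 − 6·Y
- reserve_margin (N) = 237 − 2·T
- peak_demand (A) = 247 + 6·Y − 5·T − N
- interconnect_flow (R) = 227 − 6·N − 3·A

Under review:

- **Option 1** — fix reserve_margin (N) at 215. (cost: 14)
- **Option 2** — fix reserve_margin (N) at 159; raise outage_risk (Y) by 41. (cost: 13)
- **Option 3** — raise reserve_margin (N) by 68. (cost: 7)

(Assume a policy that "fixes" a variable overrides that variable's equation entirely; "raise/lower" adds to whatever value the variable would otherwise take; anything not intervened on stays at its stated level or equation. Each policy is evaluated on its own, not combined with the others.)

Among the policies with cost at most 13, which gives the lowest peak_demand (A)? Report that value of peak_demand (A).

2225

Option 2 (N := 159, Y + 41):
  Y = 92 + 41 = 133
  T = -25 − 6·133 = -823
  N = 159
  A = 247 + 6·133 − 5·(-823) − 159 = 5001
Option 3 (N + 68):
  Y = 92
  T = -25 − 6·92 = -577
  N = 237 − 2·(-577) (+68 from intervention) = 1459
  A = 247 + 6·92 − 5·(-577) − 1459 = 2225
Comparing — Option 2: A=5001, Option 3: A=2225. Lowest is 2225 (Option 3).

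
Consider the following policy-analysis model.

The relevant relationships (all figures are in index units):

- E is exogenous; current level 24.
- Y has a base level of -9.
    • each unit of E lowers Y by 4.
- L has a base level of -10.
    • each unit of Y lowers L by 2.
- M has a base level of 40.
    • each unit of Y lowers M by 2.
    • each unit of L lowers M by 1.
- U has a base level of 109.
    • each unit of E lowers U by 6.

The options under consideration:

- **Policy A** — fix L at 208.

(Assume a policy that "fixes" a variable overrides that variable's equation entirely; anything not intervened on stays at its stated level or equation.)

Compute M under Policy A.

42

Policy A (L := 208):
  E = 24
  Y = -9 − 4·24 = -105
  L = 208
  M = 40 − 2·(-105) − 208 = 42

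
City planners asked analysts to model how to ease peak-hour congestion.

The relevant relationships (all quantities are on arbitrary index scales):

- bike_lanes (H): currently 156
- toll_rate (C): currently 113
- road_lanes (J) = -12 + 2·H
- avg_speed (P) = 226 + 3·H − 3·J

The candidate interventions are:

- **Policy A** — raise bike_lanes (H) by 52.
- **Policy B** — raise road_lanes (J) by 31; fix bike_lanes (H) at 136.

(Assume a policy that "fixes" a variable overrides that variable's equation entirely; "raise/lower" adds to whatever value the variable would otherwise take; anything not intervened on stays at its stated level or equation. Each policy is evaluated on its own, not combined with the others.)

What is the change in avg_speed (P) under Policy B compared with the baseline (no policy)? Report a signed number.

-33

Baseline:
  H = 156
  J = -12 + 2·156 = 300
  P = 226 + 3·156 − 3·300 = -206
Policy B (J + 31, H := 136):
  H = 136
  J = -12 + 2·136 (+31 from intervention) = 291
  P = 226 + 3·136 − 3·291 = -239
Change in P: -239 − (-206) = -33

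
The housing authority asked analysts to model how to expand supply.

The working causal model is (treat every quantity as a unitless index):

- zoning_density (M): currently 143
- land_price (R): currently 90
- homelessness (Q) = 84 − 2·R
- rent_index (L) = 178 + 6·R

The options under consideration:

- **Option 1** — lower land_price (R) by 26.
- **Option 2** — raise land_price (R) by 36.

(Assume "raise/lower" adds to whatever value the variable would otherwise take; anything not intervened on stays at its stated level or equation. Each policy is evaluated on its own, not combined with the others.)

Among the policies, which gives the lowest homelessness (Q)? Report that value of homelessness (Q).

-168

Option 1 (R − 26):
  R = 90 − 26 = 64
  Q = 84 − 2·64 = -44
Option 2 (R + 36):
  R = 90 + 36 = 126
  Q = 84 − 2·126 = -168
Comparing — Option 1: Q=-44, Option 2: Q=-168. Lowest is -168 (Option 2).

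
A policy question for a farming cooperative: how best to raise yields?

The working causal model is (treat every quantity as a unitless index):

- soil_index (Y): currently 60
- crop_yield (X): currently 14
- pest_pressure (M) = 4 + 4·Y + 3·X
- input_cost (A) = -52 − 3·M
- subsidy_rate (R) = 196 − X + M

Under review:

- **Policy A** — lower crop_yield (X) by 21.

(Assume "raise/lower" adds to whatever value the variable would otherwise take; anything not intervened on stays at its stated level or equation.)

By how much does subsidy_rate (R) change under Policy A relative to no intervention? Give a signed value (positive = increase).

Baseline:
  Y = 60
  X = 14
  M = 4 + 4·60 + 3·14 = 286
  R = 196 − 14 + 286 = 468
Policy A (X − 21):
  Y = 60
  X = 14 − 21 = -7
  M = 4 + 4·60 + 3·(-7) = 223
  R = 196 − (-7) + 223 = 426
Change in R: 426 − 468 = -42

-42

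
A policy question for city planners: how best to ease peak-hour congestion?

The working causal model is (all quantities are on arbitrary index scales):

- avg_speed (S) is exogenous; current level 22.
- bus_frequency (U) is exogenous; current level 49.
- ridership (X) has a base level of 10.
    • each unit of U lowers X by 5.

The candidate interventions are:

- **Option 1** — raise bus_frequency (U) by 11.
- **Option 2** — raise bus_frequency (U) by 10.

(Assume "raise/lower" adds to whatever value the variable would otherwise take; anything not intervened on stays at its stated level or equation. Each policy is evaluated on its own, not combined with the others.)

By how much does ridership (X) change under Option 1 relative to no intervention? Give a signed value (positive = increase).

-55

Baseline:
  U = 49
  X = 10 − 5·49 = -235
Option 1 (U + 11):
  U = 49 + 11 = 60
  X = 10 − 5·60 = -290
Change in X: -290 − (-235) = -55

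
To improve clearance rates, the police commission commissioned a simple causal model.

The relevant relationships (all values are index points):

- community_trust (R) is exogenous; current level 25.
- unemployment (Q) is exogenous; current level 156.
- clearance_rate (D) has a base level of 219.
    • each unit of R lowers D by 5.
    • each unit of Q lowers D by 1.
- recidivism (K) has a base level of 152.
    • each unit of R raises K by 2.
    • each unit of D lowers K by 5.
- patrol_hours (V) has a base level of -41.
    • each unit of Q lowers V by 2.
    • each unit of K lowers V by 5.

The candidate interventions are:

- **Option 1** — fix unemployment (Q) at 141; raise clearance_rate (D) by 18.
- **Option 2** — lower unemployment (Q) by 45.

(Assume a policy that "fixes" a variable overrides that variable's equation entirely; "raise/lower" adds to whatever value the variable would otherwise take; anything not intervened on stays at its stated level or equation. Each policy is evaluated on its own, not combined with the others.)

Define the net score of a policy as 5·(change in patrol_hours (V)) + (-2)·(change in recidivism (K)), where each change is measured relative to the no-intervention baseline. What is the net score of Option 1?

4605

Baseline:
  R = 25
  Q = 156
  D = 219 − 5·25 − 156 = -62
  K = 152 + 2·25 − 5·(-62) = 512
  V = -41 − 2·156 − 5·512 = -2913
Option 1 (Q := 141, D + 18):
  R = 25
  Q = 141
  D = 219 − 5·25 − 141 (+18 from intervention) = -29
  K = 152 + 2·25 − 5·(-29) = 347
  V = -41 − 2·141 − 5·347 = -2058
ΔV = -2058 − (-2913) = 855; ΔK = 347 − 512 = -165
Score = 5·855 + (-2)·(-165) = 4605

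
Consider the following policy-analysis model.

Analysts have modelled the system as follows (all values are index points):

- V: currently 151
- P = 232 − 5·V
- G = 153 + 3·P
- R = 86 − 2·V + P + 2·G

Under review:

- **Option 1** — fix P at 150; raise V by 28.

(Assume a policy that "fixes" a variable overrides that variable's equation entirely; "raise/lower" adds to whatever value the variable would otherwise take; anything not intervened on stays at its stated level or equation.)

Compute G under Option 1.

603

Option 1 (P := 150, V + 28):
  V = 151 + 28 = 179
  P = 150
  G = 153 + 3·150 = 603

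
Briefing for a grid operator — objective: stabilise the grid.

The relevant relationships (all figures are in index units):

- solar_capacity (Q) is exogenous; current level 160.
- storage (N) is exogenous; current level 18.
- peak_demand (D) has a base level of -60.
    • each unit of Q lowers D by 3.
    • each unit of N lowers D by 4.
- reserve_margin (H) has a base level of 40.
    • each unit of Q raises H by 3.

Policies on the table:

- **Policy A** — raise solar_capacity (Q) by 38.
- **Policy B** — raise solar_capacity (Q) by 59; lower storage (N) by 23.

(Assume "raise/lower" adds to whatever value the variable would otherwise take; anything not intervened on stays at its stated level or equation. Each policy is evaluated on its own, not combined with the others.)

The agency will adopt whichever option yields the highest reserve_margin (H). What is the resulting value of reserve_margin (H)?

697

Policy A (Q + 38):
  Q = 160 + 38 = 198
  H = 40 + 3·198 = 634
Policy B (Q + 59, N − 23):
  Q = 160 + 59 = 219
  H = 40 + 3·219 = 697
Comparing — Policy A: H=634, Policy B: H=697. Highest is 697 (Policy B).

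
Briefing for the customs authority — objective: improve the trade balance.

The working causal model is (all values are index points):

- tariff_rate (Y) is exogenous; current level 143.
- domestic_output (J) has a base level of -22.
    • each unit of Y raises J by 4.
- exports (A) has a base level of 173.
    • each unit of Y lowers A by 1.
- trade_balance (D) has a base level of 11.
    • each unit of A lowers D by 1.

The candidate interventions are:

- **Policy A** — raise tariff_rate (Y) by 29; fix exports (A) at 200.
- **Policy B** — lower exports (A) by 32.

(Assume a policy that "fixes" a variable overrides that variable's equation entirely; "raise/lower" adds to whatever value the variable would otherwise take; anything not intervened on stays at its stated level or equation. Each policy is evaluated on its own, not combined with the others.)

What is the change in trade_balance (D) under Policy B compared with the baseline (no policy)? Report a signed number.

32

Baseline:
  Y = 143
  A = 173 − 143 = 30
  D = 11 − 30 = -19
Policy B (A − 32):
  Y = 143
  A = 173 − 143 (−32 from intervention) = -2
  D = 11 − (-2) = 13
Change in D: 13 − (-19) = 32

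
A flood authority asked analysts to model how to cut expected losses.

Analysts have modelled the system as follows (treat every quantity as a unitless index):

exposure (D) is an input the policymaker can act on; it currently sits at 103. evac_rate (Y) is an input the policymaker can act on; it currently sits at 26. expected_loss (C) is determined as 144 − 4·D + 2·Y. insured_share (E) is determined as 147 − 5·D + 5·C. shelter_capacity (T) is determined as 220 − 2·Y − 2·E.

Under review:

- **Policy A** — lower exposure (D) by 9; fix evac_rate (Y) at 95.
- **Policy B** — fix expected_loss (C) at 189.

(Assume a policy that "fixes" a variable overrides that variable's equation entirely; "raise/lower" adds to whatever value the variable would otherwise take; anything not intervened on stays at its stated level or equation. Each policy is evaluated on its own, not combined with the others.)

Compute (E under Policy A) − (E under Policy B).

-1110

Policy A (D − 9, Y := 95):
  D = 103 − 9 = 94
  Y = 95
  C = 144 − 4·94 + 2·95 = -42
  E = 147 − 5·94 + 5·(-42) = -533
Policy B (C := 189):
  D = 103
  Y = 26
  C = 189
  E = 147 − 5·103 + 5·189 = 577
E: -533 − 577 = -1110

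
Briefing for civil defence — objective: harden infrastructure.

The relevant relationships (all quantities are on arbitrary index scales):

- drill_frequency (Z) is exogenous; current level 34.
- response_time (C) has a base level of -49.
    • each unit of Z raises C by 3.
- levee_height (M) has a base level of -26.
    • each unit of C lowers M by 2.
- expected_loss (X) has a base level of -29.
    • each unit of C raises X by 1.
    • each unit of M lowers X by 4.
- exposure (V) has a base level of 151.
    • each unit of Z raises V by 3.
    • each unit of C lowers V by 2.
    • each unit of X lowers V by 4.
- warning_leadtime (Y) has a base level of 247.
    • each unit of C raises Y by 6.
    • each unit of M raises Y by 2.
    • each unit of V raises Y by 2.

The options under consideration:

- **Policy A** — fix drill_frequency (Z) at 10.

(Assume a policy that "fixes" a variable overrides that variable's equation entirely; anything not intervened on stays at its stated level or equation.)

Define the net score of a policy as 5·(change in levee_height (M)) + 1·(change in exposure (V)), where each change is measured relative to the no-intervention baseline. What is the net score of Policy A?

3384

Baseline:
  Z = 34
  C = -49 + 3·34 = 53
  M = -26 − 2·53 = -132
  X = -29 + 53 − 4·(-132) = 552
  V = 151 + 3·34 − 2·53 − 4·552 = -2061
Policy A (Z := 10):
  Z = 10
  C = -49 + 3·10 = -19
  M = -26 − 2·(-19) = 12
  X = -29 + (-19) − 4·12 = -96
  V = 151 + 3·10 − 2·(-19) − 4·(-96) = 603
ΔM = 12 − (-132) = 144; ΔV = 603 − (-2061) = 2664
Score = 5·144 + 1·2664 = 3384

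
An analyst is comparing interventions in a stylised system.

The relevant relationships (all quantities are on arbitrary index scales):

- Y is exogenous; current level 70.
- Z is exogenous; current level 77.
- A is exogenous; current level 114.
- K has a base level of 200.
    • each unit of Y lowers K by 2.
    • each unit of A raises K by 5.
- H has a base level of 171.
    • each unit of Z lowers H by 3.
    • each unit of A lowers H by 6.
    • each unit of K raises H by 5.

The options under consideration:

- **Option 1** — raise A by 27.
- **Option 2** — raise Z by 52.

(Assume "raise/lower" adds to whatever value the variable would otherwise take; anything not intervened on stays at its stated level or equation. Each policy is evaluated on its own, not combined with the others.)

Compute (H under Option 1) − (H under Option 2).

Option 1 (A + 27):
  Y = 70
  Z = 77
  A = 114 + 27 = 141
  K = 200 − 2·70 + 5·141 = 765
  H = 171 − 3·77 − 6·141 + 5·765 = 2919
Option 2 (Z + 52):
  Y = 70
  Z = 77 + 52 = 129
  A = 114
  K = 200 − 2·70 + 5·114 = 630
  H = 171 − 3·129 − 6·114 + 5·630 = 2250
H: 2919 − 2250 = 669

669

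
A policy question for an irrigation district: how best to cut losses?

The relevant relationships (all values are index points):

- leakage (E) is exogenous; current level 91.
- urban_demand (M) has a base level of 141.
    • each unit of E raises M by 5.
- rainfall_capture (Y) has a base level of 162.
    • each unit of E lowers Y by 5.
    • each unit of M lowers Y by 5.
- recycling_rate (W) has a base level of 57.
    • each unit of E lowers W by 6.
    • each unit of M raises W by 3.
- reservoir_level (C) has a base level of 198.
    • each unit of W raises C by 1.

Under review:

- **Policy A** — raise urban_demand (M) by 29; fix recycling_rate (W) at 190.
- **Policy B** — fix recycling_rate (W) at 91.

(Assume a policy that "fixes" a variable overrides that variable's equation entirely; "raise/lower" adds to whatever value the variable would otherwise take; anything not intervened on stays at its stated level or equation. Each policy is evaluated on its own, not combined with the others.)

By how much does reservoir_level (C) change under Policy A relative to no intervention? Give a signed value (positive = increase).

Baseline:
  E = 91
  M = 141 + 5·91 = 596
  W = 57 − 6·91 + 3·596 = 1299
  C = 198 + 1299 = 1497
Policy A (M + 29, W := 190):
  E = 91
  M = 141 + 5·91 (+29 from intervention) = 625
  W = 190
  C = 198 + 190 = 388
Change in C: 388 − 1497 = -1109

-1109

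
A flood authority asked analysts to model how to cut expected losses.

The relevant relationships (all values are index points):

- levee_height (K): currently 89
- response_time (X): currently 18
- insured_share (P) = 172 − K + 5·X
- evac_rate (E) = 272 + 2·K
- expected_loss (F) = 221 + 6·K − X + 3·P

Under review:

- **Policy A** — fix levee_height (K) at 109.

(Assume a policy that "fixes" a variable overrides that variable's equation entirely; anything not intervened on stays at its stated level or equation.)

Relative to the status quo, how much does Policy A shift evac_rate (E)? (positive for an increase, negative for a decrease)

40

Baseline:
  K = 89
  E = 272 + 2·89 = 450
Policy A (K := 109):
  K = 109
  E = 272 + 2·109 = 490
Change in E: 490 − 450 = 40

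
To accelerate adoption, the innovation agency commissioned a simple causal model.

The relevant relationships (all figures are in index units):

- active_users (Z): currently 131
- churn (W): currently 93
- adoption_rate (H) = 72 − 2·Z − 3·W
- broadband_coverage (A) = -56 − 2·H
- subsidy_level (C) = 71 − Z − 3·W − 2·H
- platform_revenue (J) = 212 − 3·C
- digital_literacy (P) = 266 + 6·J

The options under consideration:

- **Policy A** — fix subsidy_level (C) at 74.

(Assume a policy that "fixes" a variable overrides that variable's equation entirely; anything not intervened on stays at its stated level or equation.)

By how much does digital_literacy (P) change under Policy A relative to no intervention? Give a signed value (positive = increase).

Baseline:
  Z = 131
  W = 93
  H = 72 − 2·131 − 3·93 = -469
  C = 71 − 131 − 3·93 − 2·(-469) = 599
  J = 212 − 3·599 = -1585
  P = 266 + 6·(-1585) = -9244
Policy A (C := 74):
  Z = 131
  W = 93
  H = 72 − 2·131 − 3·93 = -469
  C = 74
  J = 212 − 3·74 = -10
  P = 266 + 6·(-10) = 206
Change in P: 206 − (-9244) = 9450

9450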